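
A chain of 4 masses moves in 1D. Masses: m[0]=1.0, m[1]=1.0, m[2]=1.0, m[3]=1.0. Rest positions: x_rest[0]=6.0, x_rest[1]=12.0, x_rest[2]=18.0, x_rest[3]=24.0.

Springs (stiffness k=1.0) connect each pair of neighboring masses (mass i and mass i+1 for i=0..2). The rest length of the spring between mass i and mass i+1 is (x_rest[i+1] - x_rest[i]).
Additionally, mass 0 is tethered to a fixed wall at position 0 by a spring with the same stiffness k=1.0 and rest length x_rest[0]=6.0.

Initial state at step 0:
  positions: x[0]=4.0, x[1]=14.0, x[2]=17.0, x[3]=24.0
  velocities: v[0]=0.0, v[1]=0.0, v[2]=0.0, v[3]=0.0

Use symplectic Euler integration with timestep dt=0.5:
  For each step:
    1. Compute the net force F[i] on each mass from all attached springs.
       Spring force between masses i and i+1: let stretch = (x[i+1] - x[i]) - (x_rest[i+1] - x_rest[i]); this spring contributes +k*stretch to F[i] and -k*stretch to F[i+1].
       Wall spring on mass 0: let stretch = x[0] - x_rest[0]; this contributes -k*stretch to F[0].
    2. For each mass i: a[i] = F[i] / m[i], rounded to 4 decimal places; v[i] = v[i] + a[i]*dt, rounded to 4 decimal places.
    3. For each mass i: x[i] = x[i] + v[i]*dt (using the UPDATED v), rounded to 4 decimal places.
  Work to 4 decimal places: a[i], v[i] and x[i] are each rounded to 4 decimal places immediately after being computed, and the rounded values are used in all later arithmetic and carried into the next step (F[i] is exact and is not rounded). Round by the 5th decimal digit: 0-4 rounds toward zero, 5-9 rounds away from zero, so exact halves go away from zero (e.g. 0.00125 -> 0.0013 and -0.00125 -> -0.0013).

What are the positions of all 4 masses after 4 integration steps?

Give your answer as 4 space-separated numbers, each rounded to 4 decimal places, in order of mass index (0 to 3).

Answer: 7.1602 11.0508 17.7890 24.2110

Derivation:
Step 0: x=[4.0000 14.0000 17.0000 24.0000] v=[0.0000 0.0000 0.0000 0.0000]
Step 1: x=[5.5000 12.2500 18.0000 23.7500] v=[3.0000 -3.5000 2.0000 -0.5000]
Step 2: x=[7.3125 10.2500 19.0000 23.5625] v=[3.6250 -4.0000 2.0000 -0.3750]
Step 3: x=[8.0313 9.7031 18.9531 23.7344] v=[1.4375 -1.0938 -0.0938 0.3438]
Step 4: x=[7.1602 11.0508 17.7890 24.2110] v=[-1.7423 2.6953 -2.3282 0.9532]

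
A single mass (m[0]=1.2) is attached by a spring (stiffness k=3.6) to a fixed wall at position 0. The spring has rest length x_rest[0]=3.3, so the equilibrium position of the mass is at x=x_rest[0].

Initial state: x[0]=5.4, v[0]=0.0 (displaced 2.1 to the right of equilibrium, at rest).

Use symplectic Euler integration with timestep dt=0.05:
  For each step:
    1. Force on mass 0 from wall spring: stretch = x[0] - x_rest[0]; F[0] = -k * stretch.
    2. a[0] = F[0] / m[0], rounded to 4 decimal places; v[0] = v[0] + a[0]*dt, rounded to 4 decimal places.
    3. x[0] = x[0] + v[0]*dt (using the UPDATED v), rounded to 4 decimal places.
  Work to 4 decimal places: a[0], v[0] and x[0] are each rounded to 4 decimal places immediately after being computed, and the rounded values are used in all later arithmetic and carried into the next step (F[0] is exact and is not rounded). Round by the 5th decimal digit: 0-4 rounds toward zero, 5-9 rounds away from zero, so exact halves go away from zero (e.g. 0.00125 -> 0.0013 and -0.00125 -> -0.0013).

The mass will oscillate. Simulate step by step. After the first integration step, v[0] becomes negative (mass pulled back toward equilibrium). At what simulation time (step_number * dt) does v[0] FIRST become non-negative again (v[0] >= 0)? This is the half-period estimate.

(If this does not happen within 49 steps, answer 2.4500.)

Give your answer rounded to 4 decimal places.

Step 0: x=[5.4000] v=[0.0000]
Step 1: x=[5.3843] v=[-0.3150]
Step 2: x=[5.3529] v=[-0.6276]
Step 3: x=[5.3061] v=[-0.9355]
Step 4: x=[5.2443] v=[-1.2364]
Step 5: x=[5.1679] v=[-1.5280]
Step 6: x=[5.0775] v=[-1.8082]
Step 7: x=[4.9738] v=[-2.0748]
Step 8: x=[4.8575] v=[-2.3259]
Step 9: x=[4.7295] v=[-2.5595]
Step 10: x=[4.5908] v=[-2.7739]
Step 11: x=[4.4424] v=[-2.9675]
Step 12: x=[4.2855] v=[-3.1389]
Step 13: x=[4.1212] v=[-3.2867]
Step 14: x=[3.9507] v=[-3.4099]
Step 15: x=[3.7753] v=[-3.5075]
Step 16: x=[3.5964] v=[-3.5788]
Step 17: x=[3.4152] v=[-3.6233]
Step 18: x=[3.2332] v=[-3.6406]
Step 19: x=[3.0517] v=[-3.6306]
Step 20: x=[2.8720] v=[-3.5934]
Step 21: x=[2.6955] v=[-3.5292]
Step 22: x=[2.5236] v=[-3.4385]
Step 23: x=[2.3575] v=[-3.3220]
Step 24: x=[2.1985] v=[-3.1806]
Step 25: x=[2.0477] v=[-3.0154]
Step 26: x=[1.9063] v=[-2.8276]
Step 27: x=[1.7754] v=[-2.6185]
Step 28: x=[1.6559] v=[-2.3898]
Step 29: x=[1.5487] v=[-2.1432]
Step 30: x=[1.4547] v=[-1.8805]
Step 31: x=[1.3745] v=[-1.6037]
Step 32: x=[1.3088] v=[-1.3149]
Step 33: x=[1.2580] v=[-1.0162]
Step 34: x=[1.2225] v=[-0.7099]
Step 35: x=[1.2026] v=[-0.3983]
Step 36: x=[1.1984] v=[-0.0837]
Step 37: x=[1.2100] v=[0.2315]
First v>=0 after going negative at step 37, time=1.8500

Answer: 1.8500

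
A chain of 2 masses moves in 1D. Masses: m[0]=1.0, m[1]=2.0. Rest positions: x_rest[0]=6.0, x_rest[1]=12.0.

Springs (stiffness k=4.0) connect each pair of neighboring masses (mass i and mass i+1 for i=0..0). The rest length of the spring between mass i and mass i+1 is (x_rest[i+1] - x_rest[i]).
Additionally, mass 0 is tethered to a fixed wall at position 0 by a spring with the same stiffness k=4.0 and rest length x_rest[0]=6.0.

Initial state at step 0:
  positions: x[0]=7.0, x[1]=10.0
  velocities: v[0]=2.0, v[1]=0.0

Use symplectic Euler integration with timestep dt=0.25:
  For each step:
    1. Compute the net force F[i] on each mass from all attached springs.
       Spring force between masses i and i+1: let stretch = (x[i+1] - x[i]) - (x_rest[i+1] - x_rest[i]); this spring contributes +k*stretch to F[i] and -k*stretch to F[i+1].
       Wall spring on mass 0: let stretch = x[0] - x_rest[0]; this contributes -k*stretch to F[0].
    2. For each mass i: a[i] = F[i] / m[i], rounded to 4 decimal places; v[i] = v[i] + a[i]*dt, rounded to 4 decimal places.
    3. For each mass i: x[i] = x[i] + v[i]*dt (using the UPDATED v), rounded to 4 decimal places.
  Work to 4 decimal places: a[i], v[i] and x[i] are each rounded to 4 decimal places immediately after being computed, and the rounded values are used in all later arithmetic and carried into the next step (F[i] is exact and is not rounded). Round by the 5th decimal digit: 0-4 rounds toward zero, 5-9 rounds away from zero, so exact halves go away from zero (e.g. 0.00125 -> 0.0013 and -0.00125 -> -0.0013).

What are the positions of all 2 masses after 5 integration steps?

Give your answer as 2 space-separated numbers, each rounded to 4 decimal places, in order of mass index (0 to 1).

Step 0: x=[7.0000 10.0000] v=[2.0000 0.0000]
Step 1: x=[6.5000 10.3750] v=[-2.0000 1.5000]
Step 2: x=[5.3438 11.0156] v=[-4.6250 2.5625]
Step 3: x=[4.2696 11.6973] v=[-4.2970 2.7266]
Step 4: x=[3.9849 12.2005] v=[-1.1389 2.0128]
Step 5: x=[4.7579 12.4268] v=[3.0918 0.9050]

Answer: 4.7579 12.4268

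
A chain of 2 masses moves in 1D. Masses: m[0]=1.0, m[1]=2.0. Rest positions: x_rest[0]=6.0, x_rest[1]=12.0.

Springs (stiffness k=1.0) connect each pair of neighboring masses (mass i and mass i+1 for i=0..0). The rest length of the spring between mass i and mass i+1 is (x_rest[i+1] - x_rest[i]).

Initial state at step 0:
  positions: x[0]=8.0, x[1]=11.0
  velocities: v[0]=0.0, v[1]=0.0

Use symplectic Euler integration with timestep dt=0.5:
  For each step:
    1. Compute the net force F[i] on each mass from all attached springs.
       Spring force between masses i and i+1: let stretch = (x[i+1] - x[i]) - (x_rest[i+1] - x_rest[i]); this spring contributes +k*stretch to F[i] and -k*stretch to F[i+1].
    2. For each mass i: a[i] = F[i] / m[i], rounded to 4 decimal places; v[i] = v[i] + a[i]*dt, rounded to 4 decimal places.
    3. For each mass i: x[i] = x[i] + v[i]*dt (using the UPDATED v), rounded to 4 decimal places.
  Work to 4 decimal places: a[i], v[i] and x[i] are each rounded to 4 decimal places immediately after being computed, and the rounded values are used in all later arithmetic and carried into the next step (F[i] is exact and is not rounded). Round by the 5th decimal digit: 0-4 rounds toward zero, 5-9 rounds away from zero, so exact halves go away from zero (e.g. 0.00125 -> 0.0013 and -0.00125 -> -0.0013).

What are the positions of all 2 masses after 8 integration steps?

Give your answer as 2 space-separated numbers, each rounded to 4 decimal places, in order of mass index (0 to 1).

Answer: 7.1479 11.4266

Derivation:
Step 0: x=[8.0000 11.0000] v=[0.0000 0.0000]
Step 1: x=[7.2500 11.3750] v=[-1.5000 0.7500]
Step 2: x=[6.0313 11.9844] v=[-2.4375 1.2188]
Step 3: x=[4.8008 12.5997] v=[-2.4610 1.2306]
Step 4: x=[4.0200 12.9902] v=[-1.5616 0.7809]
Step 5: x=[3.9818 13.0094] v=[-0.0765 0.0384]
Step 6: x=[4.7005 12.6502] v=[1.4373 -0.7185]
Step 7: x=[5.9066 12.0472] v=[2.4122 -1.2060]
Step 8: x=[7.1479 11.4266] v=[2.4825 -1.2412]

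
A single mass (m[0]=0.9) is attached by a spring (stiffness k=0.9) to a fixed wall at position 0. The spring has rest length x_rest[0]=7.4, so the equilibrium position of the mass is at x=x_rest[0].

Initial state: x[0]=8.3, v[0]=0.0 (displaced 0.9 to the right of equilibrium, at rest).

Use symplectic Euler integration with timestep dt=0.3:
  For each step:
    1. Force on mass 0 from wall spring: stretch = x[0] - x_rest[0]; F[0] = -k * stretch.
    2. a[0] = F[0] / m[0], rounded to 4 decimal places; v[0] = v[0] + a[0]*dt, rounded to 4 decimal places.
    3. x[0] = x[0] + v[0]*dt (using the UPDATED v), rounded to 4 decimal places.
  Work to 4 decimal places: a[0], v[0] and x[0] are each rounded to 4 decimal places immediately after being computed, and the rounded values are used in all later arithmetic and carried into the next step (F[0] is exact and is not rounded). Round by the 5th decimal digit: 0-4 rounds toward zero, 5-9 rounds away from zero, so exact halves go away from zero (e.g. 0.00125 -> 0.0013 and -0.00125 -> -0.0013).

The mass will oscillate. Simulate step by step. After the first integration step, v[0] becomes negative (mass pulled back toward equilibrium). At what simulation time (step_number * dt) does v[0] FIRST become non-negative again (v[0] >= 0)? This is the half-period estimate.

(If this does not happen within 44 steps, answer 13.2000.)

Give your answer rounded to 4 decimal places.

Step 0: x=[8.3000] v=[0.0000]
Step 1: x=[8.2190] v=[-0.2700]
Step 2: x=[8.0643] v=[-0.5157]
Step 3: x=[7.8498] v=[-0.7150]
Step 4: x=[7.5948] v=[-0.8499]
Step 5: x=[7.3223] v=[-0.9083]
Step 6: x=[7.0568] v=[-0.8850]
Step 7: x=[6.8222] v=[-0.7820]
Step 8: x=[6.6396] v=[-0.6087]
Step 9: x=[6.5254] v=[-0.3806]
Step 10: x=[6.4899] v=[-0.1182]
Step 11: x=[6.5363] v=[0.1548]
First v>=0 after going negative at step 11, time=3.3000

Answer: 3.3000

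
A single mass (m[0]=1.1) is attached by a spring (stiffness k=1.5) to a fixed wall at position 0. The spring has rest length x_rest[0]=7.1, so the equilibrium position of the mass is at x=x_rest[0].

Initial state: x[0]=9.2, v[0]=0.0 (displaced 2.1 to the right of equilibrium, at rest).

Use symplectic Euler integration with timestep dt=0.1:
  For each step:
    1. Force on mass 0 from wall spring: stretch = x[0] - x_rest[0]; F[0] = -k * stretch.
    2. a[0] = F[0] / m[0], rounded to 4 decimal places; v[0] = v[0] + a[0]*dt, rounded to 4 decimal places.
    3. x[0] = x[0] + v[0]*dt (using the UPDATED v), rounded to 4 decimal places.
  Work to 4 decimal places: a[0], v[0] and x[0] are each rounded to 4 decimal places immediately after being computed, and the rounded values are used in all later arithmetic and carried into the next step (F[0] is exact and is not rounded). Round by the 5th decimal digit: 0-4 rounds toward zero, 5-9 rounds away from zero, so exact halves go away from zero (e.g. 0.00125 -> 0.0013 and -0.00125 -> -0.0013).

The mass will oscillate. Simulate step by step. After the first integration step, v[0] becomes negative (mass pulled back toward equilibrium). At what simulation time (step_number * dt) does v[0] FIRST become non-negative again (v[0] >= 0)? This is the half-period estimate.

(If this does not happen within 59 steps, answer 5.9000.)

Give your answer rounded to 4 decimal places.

Answer: 2.7000

Derivation:
Step 0: x=[9.2000] v=[0.0000]
Step 1: x=[9.1714] v=[-0.2864]
Step 2: x=[9.1145] v=[-0.5689]
Step 3: x=[9.0301] v=[-0.8436]
Step 4: x=[8.9194] v=[-1.1068]
Step 5: x=[8.7839] v=[-1.3549]
Step 6: x=[8.6255] v=[-1.5845]
Step 7: x=[8.4463] v=[-1.7925]
Step 8: x=[8.2487] v=[-1.9761]
Step 9: x=[8.0354] v=[-2.1327]
Step 10: x=[7.8094] v=[-2.2603]
Step 11: x=[7.5737] v=[-2.3570]
Step 12: x=[7.3315] v=[-2.4216]
Step 13: x=[7.0862] v=[-2.4532]
Step 14: x=[6.8411] v=[-2.4513]
Step 15: x=[6.5995] v=[-2.4160]
Step 16: x=[6.3647] v=[-2.3478]
Step 17: x=[6.1400] v=[-2.2475]
Step 18: x=[5.9283] v=[-2.1166]
Step 19: x=[5.7326] v=[-1.9568]
Step 20: x=[5.5556] v=[-1.7703]
Step 21: x=[5.3996] v=[-1.5597]
Step 22: x=[5.2668] v=[-1.3278]
Step 23: x=[5.1590] v=[-1.0778]
Step 24: x=[5.0777] v=[-0.8131]
Step 25: x=[5.0240] v=[-0.5373]
Step 26: x=[4.9986] v=[-0.2542]
Step 27: x=[5.0018] v=[0.0324]
First v>=0 after going negative at step 27, time=2.7000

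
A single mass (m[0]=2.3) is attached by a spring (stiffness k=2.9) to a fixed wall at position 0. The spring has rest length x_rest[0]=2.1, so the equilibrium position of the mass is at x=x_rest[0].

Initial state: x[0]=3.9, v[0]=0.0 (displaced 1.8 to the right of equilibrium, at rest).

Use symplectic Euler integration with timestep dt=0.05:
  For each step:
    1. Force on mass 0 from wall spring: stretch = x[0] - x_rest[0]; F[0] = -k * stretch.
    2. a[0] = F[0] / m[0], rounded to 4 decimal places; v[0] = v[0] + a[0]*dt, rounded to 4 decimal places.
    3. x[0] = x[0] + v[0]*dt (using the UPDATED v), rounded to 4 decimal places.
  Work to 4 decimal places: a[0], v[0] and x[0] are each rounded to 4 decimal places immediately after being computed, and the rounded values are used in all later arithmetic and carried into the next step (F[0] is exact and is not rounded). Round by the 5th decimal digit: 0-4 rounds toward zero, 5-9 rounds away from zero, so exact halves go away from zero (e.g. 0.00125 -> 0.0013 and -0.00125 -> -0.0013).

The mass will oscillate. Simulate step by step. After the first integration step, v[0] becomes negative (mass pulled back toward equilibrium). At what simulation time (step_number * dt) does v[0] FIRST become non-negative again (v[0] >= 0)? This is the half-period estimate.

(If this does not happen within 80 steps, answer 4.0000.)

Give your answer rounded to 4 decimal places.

Answer: 2.8000

Derivation:
Step 0: x=[3.9000] v=[0.0000]
Step 1: x=[3.8943] v=[-0.1135]
Step 2: x=[3.8830] v=[-0.2266]
Step 3: x=[3.8661] v=[-0.3390]
Step 4: x=[3.8436] v=[-0.4503]
Step 5: x=[3.8156] v=[-0.5602]
Step 6: x=[3.7822] v=[-0.6684]
Step 7: x=[3.7435] v=[-0.7745]
Step 8: x=[3.6996] v=[-0.8781]
Step 9: x=[3.6507] v=[-0.9789]
Step 10: x=[3.5969] v=[-1.0767]
Step 11: x=[3.5383] v=[-1.1711]
Step 12: x=[3.4752] v=[-1.2618]
Step 13: x=[3.4078] v=[-1.3485]
Step 14: x=[3.3363] v=[-1.4310]
Step 15: x=[3.2609] v=[-1.5089]
Step 16: x=[3.1818] v=[-1.5821]
Step 17: x=[3.0993] v=[-1.6503]
Step 18: x=[3.0136] v=[-1.7133]
Step 19: x=[2.9251] v=[-1.7709]
Step 20: x=[2.8340] v=[-1.8229]
Step 21: x=[2.7405] v=[-1.8692]
Step 22: x=[2.6450] v=[-1.9096]
Step 23: x=[2.5478] v=[-1.9440]
Step 24: x=[2.4492] v=[-1.9722]
Step 25: x=[2.3495] v=[-1.9942]
Step 26: x=[2.2490] v=[-2.0099]
Step 27: x=[2.1480] v=[-2.0193]
Step 28: x=[2.0469] v=[-2.0223]
Step 29: x=[1.9460] v=[-2.0190]
Step 30: x=[1.8455] v=[-2.0093]
Step 31: x=[1.7458] v=[-1.9933]
Step 32: x=[1.6473] v=[-1.9710]
Step 33: x=[1.5502] v=[-1.9425]
Step 34: x=[1.4548] v=[-1.9078]
Step 35: x=[1.3614] v=[-1.8671]
Step 36: x=[1.2704] v=[-1.8205]
Step 37: x=[1.1820] v=[-1.7682]
Step 38: x=[1.0965] v=[-1.7103]
Step 39: x=[1.0142] v=[-1.6470]
Step 40: x=[0.9353] v=[-1.5785]
Step 41: x=[0.8600] v=[-1.5051]
Step 42: x=[0.7887] v=[-1.4269]
Step 43: x=[0.7215] v=[-1.3442]
Step 44: x=[0.6586] v=[-1.2573]
Step 45: x=[0.6003] v=[-1.1664]
Step 46: x=[0.5467] v=[-1.0719]
Step 47: x=[0.4980] v=[-0.9740]
Step 48: x=[0.4544] v=[-0.8730]
Step 49: x=[0.4159] v=[-0.7693]
Step 50: x=[0.3827] v=[-0.6631]
Step 51: x=[0.3550] v=[-0.5548]
Step 52: x=[0.3328] v=[-0.4448]
Step 53: x=[0.3161] v=[-0.3334]
Step 54: x=[0.3051] v=[-0.2209]
Step 55: x=[0.2997] v=[-0.1077]
Step 56: x=[0.3000] v=[0.0058]
First v>=0 after going negative at step 56, time=2.8000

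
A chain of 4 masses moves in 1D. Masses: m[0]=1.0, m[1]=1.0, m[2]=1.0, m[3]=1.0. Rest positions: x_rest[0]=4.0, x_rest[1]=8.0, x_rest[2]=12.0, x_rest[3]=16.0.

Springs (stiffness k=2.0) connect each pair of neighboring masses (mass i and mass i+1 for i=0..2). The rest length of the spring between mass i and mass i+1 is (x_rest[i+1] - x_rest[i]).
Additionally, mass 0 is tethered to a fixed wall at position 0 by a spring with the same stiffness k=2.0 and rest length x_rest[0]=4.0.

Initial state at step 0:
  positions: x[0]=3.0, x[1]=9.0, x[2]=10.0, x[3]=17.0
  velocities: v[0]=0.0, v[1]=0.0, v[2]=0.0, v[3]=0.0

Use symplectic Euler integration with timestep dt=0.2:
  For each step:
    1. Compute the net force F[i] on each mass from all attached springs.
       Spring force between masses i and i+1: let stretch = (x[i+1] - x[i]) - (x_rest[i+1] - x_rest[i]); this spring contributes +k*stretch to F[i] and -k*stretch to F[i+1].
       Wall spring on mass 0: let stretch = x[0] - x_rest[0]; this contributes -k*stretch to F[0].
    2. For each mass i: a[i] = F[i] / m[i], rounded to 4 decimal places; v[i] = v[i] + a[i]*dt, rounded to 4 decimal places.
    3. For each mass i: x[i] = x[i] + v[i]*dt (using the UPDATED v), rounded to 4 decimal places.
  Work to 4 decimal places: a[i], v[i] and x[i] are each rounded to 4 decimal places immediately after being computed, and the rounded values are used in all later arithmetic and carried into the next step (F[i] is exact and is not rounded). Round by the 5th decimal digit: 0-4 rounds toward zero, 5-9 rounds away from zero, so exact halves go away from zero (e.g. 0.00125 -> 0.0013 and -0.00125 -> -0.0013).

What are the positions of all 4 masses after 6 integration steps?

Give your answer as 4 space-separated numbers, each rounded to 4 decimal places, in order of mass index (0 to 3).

Answer: 4.6164 6.5689 13.6418 14.9120

Derivation:
Step 0: x=[3.0000 9.0000 10.0000 17.0000] v=[0.0000 0.0000 0.0000 0.0000]
Step 1: x=[3.2400 8.6000 10.4800 16.7600] v=[1.2000 -2.0000 2.4000 -1.2000]
Step 2: x=[3.6496 7.9216 11.3120 16.3376] v=[2.0480 -3.3920 4.1600 -2.1120]
Step 3: x=[4.1090 7.1727 12.2748 15.8332] v=[2.2970 -3.7446 4.8141 -2.5222]
Step 4: x=[4.4848 6.5869 13.1141 15.3641] v=[1.8789 -2.9292 4.1966 -2.3456]
Step 5: x=[4.6700 6.3551 13.6112 15.0350] v=[0.9258 -1.1592 2.4857 -1.6456]
Step 6: x=[4.6164 6.5689 13.6418 14.9120] v=[-0.2682 1.0692 0.1528 -0.6151]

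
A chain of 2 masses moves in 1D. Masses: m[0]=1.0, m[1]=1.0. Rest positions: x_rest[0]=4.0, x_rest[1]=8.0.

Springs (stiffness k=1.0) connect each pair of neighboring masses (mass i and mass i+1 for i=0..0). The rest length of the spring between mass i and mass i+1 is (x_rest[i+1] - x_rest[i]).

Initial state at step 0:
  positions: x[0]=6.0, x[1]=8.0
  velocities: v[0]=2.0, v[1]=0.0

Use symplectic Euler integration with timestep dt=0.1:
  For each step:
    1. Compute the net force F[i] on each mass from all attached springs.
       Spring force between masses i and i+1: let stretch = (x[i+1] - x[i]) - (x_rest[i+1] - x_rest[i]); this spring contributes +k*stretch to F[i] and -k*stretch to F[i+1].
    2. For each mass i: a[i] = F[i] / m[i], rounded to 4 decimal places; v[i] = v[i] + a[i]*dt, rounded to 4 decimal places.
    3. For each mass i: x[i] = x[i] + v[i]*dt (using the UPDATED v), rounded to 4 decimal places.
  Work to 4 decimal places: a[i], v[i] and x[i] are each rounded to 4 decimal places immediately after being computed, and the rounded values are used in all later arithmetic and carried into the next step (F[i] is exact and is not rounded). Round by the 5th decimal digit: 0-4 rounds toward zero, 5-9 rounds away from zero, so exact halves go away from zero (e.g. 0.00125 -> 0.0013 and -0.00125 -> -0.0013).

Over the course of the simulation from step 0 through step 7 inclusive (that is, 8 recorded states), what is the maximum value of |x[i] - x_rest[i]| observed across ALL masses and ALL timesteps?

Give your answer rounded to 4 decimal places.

Answer: 2.7817

Derivation:
Step 0: x=[6.0000 8.0000] v=[2.0000 0.0000]
Step 1: x=[6.1800 8.0200] v=[1.8000 0.2000]
Step 2: x=[6.3384 8.0616] v=[1.5840 0.4160]
Step 3: x=[6.4740 8.1260] v=[1.3563 0.6437]
Step 4: x=[6.5862 8.2139] v=[1.1215 0.8785]
Step 5: x=[6.6746 8.3255] v=[0.8843 1.1157]
Step 6: x=[6.7395 8.4606] v=[0.6494 1.3506]
Step 7: x=[6.7817 8.6185] v=[0.4215 1.5785]
Max displacement = 2.7817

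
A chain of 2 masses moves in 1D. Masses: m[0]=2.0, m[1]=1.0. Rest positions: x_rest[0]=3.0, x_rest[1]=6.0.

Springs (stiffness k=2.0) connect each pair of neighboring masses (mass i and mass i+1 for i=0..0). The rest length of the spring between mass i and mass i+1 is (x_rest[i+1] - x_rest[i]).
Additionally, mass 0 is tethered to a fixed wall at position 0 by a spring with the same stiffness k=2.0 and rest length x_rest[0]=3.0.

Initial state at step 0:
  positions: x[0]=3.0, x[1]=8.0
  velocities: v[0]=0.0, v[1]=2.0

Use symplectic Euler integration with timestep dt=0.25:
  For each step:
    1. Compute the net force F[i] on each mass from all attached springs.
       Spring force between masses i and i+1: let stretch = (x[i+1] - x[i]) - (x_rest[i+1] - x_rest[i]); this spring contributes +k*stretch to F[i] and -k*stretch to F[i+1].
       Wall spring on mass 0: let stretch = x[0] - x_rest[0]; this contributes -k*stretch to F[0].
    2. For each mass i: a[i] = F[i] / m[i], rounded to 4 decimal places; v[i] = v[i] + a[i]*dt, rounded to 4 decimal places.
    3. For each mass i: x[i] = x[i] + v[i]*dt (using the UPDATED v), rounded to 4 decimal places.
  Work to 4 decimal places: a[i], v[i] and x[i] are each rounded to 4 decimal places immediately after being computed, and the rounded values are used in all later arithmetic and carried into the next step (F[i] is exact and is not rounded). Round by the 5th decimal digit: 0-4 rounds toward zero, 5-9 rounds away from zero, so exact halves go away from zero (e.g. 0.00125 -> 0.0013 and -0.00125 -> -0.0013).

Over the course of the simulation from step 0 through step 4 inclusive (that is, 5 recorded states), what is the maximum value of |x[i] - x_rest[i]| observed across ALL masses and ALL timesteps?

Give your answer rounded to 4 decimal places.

Step 0: x=[3.0000 8.0000] v=[0.0000 2.0000]
Step 1: x=[3.1250 8.2500] v=[0.5000 1.0000]
Step 2: x=[3.3750 8.2344] v=[1.0000 -0.0625]
Step 3: x=[3.7178 7.9864] v=[1.3711 -0.9922]
Step 4: x=[4.0950 7.5798] v=[1.5088 -1.6265]
Max displacement = 2.2500

Answer: 2.2500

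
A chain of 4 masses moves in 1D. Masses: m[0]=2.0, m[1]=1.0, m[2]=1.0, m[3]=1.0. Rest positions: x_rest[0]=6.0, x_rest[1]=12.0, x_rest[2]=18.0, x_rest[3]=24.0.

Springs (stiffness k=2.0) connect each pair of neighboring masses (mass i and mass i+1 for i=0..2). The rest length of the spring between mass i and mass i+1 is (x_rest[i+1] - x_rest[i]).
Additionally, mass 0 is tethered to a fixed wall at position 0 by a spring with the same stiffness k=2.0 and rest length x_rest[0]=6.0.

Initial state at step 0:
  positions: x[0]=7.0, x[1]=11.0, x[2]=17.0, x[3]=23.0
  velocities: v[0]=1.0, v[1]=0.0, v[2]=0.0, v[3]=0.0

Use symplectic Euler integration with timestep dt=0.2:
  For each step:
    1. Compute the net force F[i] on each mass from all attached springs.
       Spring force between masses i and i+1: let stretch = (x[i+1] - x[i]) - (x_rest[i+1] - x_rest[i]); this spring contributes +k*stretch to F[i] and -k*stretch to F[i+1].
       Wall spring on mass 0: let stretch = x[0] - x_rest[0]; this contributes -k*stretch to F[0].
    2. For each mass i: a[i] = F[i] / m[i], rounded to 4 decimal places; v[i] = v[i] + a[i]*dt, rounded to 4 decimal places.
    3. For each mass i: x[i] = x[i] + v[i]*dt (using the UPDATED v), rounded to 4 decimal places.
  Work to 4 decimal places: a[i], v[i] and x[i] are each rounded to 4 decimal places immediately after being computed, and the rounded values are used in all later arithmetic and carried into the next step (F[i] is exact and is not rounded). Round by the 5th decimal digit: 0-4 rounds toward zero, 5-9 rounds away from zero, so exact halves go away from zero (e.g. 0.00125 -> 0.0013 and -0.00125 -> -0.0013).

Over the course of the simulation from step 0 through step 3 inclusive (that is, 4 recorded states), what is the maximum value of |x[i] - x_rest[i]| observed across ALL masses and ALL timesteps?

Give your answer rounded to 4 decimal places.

Step 0: x=[7.0000 11.0000 17.0000 23.0000] v=[1.0000 0.0000 0.0000 0.0000]
Step 1: x=[7.0800 11.1600 17.0000 23.0000] v=[0.4000 0.8000 0.0000 0.0000]
Step 2: x=[7.0400 11.4608 17.0128 23.0000] v=[-0.2000 1.5040 0.0640 0.0000]
Step 3: x=[6.8952 11.8521 17.0604 23.0010] v=[-0.7238 1.9565 0.2381 0.0051]
Max displacement = 1.0800

Answer: 1.0800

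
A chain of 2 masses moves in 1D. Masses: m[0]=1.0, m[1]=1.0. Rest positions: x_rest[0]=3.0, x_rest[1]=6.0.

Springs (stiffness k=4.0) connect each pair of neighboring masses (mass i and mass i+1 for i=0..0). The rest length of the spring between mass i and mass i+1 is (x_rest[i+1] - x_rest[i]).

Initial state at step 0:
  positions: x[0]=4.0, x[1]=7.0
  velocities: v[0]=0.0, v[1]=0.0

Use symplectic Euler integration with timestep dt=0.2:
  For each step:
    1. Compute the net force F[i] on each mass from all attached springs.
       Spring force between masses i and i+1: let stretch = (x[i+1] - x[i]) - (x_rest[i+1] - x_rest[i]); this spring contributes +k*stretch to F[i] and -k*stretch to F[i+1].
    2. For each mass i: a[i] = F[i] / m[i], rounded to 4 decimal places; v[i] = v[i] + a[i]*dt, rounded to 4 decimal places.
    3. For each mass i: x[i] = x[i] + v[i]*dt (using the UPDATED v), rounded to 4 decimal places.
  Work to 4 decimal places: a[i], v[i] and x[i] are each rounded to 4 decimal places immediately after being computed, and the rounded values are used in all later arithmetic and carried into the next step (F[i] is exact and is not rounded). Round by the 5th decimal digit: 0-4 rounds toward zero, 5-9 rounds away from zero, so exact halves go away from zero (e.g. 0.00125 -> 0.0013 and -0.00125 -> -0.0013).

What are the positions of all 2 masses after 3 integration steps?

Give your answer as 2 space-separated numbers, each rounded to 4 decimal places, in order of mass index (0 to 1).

Answer: 4.0000 7.0000

Derivation:
Step 0: x=[4.0000 7.0000] v=[0.0000 0.0000]
Step 1: x=[4.0000 7.0000] v=[0.0000 0.0000]
Step 2: x=[4.0000 7.0000] v=[0.0000 0.0000]
Step 3: x=[4.0000 7.0000] v=[0.0000 0.0000]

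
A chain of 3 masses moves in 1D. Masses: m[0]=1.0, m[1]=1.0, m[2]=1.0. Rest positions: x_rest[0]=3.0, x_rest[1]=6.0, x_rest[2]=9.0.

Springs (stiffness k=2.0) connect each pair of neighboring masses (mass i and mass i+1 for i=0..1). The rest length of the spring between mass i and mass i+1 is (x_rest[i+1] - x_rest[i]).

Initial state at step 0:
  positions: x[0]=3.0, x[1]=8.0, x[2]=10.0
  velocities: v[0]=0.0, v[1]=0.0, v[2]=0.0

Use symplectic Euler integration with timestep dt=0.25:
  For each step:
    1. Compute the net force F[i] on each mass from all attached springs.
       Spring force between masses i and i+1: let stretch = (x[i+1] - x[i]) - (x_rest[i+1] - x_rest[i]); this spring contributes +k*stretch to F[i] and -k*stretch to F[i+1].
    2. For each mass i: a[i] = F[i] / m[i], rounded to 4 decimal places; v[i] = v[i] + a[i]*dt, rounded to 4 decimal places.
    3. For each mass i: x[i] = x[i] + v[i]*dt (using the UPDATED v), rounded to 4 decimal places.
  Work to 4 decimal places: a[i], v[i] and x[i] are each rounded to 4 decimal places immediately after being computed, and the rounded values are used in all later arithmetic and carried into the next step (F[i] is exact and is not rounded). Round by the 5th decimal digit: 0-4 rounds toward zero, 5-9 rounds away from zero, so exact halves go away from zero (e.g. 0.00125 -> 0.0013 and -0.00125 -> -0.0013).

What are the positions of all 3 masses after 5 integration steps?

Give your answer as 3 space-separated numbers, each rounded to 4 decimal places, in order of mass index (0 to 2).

Answer: 4.6950 5.9909 10.3143

Derivation:
Step 0: x=[3.0000 8.0000 10.0000] v=[0.0000 0.0000 0.0000]
Step 1: x=[3.2500 7.6250 10.1250] v=[1.0000 -1.5000 0.5000]
Step 2: x=[3.6719 7.0156 10.3125] v=[1.6875 -2.4375 0.7500]
Step 3: x=[4.1368 6.4004 10.4629] v=[1.8594 -2.4609 0.6016]
Step 4: x=[4.5096 6.0100 10.4805] v=[1.4912 -1.5615 0.0704]
Step 5: x=[4.6950 5.9909 10.3143] v=[0.7414 -0.0765 -0.6649]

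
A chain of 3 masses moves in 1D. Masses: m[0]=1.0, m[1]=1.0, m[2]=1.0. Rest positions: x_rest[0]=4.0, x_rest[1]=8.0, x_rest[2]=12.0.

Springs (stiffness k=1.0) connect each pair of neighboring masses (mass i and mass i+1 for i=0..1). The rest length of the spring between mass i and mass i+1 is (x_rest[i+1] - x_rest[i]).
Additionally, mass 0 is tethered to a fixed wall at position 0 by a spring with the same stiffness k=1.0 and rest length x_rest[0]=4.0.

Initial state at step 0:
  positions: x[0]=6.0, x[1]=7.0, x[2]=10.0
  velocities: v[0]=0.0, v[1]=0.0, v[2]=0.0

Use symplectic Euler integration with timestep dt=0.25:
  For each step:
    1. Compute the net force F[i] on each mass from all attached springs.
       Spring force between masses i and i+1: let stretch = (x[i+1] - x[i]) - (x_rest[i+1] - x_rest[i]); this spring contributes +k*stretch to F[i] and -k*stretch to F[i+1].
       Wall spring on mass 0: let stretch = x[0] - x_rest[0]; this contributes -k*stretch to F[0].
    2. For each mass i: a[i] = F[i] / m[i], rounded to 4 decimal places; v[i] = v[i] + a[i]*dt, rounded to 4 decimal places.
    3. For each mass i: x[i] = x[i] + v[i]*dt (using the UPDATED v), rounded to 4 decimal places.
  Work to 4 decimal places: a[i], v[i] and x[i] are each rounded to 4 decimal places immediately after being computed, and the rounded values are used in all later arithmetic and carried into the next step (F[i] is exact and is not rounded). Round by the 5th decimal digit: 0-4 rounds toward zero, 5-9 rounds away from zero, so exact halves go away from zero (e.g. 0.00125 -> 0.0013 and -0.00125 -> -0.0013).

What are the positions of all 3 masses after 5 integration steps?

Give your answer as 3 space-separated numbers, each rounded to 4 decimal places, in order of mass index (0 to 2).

Answer: 2.7469 7.9663 11.0178

Derivation:
Step 0: x=[6.0000 7.0000 10.0000] v=[0.0000 0.0000 0.0000]
Step 1: x=[5.6875 7.1250 10.0625] v=[-1.2500 0.5000 0.2500]
Step 2: x=[5.1094 7.3438 10.1914] v=[-2.3125 0.8750 0.5156]
Step 3: x=[4.3516 7.6009 10.3923] v=[-3.0313 1.0283 0.8037]
Step 4: x=[3.5249 7.8294 10.6688] v=[-3.3069 0.9138 1.1059]
Step 5: x=[2.7469 7.9663 11.0178] v=[-3.1120 0.5475 1.3961]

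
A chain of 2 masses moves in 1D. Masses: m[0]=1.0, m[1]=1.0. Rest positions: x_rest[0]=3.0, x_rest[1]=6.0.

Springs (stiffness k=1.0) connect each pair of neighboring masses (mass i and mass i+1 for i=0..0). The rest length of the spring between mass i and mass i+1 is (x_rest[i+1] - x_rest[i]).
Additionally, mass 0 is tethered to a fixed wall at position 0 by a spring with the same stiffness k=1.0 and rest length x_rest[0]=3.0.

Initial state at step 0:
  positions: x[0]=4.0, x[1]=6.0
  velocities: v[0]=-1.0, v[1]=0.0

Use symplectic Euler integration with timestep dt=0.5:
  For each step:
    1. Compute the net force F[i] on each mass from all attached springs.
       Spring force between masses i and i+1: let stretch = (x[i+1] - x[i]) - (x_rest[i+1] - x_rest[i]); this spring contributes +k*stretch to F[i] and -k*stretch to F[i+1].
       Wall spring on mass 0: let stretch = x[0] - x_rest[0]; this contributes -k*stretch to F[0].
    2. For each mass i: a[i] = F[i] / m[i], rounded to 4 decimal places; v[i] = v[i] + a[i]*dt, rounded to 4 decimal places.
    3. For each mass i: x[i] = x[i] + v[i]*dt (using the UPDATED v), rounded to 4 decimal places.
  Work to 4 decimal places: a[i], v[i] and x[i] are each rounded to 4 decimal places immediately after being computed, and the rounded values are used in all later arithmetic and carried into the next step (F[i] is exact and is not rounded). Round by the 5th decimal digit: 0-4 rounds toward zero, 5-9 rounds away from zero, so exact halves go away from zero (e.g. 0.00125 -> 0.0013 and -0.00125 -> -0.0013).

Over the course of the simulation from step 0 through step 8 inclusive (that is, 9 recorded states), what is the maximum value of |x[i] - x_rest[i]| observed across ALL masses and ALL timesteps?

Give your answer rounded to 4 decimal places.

Answer: 1.5355

Derivation:
Step 0: x=[4.0000 6.0000] v=[-1.0000 0.0000]
Step 1: x=[3.0000 6.2500] v=[-2.0000 0.5000]
Step 2: x=[2.0625 6.4375] v=[-1.8750 0.3750]
Step 3: x=[1.7031 6.2813] v=[-0.7188 -0.3125]
Step 4: x=[2.0625 5.7305] v=[0.7188 -1.1016]
Step 5: x=[2.8233 5.0127] v=[1.5216 -1.4356]
Step 6: x=[3.4257 4.4976] v=[1.2047 -1.0303]
Step 7: x=[3.4396 4.4645] v=[0.0278 -0.0663]
Step 8: x=[2.8498 4.9252] v=[-1.1796 0.9213]
Max displacement = 1.5355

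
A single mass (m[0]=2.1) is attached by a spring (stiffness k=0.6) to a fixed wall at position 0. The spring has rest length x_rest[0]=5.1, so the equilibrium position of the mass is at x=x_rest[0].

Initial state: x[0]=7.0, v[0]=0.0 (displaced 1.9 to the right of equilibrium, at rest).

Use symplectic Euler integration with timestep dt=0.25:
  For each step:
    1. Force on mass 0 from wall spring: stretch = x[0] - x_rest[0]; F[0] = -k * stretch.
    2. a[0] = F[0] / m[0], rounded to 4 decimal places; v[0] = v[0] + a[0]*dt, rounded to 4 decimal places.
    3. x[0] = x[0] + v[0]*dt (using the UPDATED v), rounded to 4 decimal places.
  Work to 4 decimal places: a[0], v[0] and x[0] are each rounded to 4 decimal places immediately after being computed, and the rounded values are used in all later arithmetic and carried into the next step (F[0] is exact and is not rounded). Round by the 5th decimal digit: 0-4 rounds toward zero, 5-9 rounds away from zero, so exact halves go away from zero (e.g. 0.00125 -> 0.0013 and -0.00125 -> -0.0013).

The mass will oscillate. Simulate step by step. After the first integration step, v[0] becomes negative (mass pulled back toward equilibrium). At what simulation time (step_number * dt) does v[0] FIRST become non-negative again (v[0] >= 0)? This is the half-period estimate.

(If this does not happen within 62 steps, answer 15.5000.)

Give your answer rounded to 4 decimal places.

Answer: 6.0000

Derivation:
Step 0: x=[7.0000] v=[0.0000]
Step 1: x=[6.9661] v=[-0.1357]
Step 2: x=[6.8989] v=[-0.2690]
Step 3: x=[6.7995] v=[-0.3975]
Step 4: x=[6.6698] v=[-0.5189]
Step 5: x=[6.5121] v=[-0.6310]
Step 6: x=[6.3291] v=[-0.7319]
Step 7: x=[6.1242] v=[-0.8197]
Step 8: x=[5.9010] v=[-0.8929]
Step 9: x=[5.6635] v=[-0.9501]
Step 10: x=[5.4159] v=[-0.9904]
Step 11: x=[5.1627] v=[-1.0130]
Step 12: x=[4.9083] v=[-1.0175]
Step 13: x=[4.6574] v=[-1.0038]
Step 14: x=[4.4144] v=[-0.9722]
Step 15: x=[4.1836] v=[-0.9232]
Step 16: x=[3.9692] v=[-0.8578]
Step 17: x=[3.7750] v=[-0.7770]
Step 18: x=[3.6044] v=[-0.6824]
Step 19: x=[3.4605] v=[-0.5756]
Step 20: x=[3.3459] v=[-0.4585]
Step 21: x=[3.2626] v=[-0.3332]
Step 22: x=[3.2121] v=[-0.2020]
Step 23: x=[3.1953] v=[-0.0672]
Step 24: x=[3.2125] v=[0.0689]
First v>=0 after going negative at step 24, time=6.0000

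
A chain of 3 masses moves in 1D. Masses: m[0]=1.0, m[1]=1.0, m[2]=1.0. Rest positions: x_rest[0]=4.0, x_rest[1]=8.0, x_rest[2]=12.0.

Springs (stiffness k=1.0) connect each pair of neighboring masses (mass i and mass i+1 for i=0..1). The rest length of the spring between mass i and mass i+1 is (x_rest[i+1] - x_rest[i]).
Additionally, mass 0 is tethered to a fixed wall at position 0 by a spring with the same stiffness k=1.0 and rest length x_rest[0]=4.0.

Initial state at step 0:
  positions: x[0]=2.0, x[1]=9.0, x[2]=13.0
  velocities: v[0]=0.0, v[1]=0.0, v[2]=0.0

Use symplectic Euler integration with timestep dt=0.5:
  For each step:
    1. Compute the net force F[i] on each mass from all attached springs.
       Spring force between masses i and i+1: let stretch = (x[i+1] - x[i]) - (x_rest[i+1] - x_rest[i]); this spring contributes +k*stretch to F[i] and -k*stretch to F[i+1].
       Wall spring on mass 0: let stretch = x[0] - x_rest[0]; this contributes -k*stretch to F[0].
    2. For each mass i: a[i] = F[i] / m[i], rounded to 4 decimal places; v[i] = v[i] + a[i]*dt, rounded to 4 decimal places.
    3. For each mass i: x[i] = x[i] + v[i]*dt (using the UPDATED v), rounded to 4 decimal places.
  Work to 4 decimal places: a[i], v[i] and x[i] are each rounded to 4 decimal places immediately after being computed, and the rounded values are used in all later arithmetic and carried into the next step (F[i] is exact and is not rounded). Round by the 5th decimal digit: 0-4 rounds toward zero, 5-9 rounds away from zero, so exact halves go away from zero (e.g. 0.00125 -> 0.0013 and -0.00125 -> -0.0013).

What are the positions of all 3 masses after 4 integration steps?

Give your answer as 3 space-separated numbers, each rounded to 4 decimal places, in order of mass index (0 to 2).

Answer: 5.9220 8.1524 11.5157

Derivation:
Step 0: x=[2.0000 9.0000 13.0000] v=[0.0000 0.0000 0.0000]
Step 1: x=[3.2500 8.2500 13.0000] v=[2.5000 -1.5000 0.0000]
Step 2: x=[4.9375 7.4375 12.8125] v=[3.3750 -1.6250 -0.3750]
Step 3: x=[6.0157 7.3438 12.2813] v=[2.1563 -0.1875 -1.0625]
Step 4: x=[5.9220 8.1524 11.5157] v=[-0.1875 1.6172 -1.5313]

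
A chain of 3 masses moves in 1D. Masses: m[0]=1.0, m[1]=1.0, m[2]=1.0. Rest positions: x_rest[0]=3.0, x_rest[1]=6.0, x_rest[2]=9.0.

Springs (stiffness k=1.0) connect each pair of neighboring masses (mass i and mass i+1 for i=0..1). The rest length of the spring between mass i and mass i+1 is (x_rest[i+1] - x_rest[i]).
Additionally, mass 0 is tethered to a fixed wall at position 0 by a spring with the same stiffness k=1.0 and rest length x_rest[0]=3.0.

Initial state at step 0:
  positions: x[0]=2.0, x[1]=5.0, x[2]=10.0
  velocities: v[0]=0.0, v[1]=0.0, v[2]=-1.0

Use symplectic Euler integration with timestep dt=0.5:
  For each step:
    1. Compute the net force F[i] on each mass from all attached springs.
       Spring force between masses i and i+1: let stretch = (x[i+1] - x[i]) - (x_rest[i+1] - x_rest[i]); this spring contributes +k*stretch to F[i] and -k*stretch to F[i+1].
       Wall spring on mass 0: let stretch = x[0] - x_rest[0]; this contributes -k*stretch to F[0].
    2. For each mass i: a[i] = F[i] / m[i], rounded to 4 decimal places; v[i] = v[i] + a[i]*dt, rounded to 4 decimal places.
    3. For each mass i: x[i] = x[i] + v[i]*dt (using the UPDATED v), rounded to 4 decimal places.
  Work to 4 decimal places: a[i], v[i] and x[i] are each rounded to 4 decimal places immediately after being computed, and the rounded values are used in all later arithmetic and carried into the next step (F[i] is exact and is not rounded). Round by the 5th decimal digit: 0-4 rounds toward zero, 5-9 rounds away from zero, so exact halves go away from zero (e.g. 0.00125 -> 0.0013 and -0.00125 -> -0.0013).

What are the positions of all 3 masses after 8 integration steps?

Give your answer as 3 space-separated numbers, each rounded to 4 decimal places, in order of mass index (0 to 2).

Answer: 1.1959 4.7357 8.6864

Derivation:
Step 0: x=[2.0000 5.0000 10.0000] v=[0.0000 0.0000 -1.0000]
Step 1: x=[2.2500 5.5000 9.0000] v=[0.5000 1.0000 -2.0000]
Step 2: x=[2.7500 6.0625 7.8750] v=[1.0000 1.1250 -2.2500]
Step 3: x=[3.3907 6.2500 7.0469] v=[1.2813 0.3750 -1.6563]
Step 4: x=[3.8985 5.9219 6.7695] v=[1.0156 -0.6562 -0.5548]
Step 5: x=[3.9376 5.2999 7.0302] v=[0.0781 -1.2441 0.5214]
Step 6: x=[3.3328 4.7699 7.6084] v=[-1.2096 -1.0601 1.1563]
Step 7: x=[2.2541 4.5902 8.2270] v=[-2.1575 -0.3594 1.2371]
Step 8: x=[1.1959 4.7357 8.6864] v=[-2.1165 0.2910 0.9187]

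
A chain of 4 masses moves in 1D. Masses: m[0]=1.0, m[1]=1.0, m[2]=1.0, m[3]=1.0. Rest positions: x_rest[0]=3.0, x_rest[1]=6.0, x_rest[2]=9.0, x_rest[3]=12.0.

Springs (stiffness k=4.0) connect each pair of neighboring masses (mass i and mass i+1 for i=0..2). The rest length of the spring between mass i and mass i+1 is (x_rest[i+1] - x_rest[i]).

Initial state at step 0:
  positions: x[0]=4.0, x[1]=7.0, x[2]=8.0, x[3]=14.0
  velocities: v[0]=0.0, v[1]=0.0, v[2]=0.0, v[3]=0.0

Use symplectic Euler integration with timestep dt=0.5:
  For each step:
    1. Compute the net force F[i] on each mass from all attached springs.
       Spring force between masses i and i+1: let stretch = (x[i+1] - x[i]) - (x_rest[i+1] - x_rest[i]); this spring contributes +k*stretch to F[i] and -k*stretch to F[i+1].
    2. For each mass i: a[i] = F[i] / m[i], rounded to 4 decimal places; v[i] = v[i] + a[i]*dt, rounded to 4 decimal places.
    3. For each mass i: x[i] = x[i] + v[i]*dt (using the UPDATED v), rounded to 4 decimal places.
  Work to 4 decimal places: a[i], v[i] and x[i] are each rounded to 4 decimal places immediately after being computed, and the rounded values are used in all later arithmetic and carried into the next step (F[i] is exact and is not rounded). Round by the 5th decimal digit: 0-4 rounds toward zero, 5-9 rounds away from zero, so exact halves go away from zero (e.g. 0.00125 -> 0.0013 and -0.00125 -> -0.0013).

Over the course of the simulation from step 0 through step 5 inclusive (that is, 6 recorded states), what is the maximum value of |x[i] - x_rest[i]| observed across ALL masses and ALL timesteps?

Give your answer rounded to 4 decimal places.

Answer: 4.0000

Derivation:
Step 0: x=[4.0000 7.0000 8.0000 14.0000] v=[0.0000 0.0000 0.0000 0.0000]
Step 1: x=[4.0000 5.0000 13.0000 11.0000] v=[0.0000 -4.0000 10.0000 -6.0000]
Step 2: x=[2.0000 10.0000 8.0000 13.0000] v=[-4.0000 10.0000 -10.0000 4.0000]
Step 3: x=[5.0000 5.0000 10.0000 13.0000] v=[6.0000 -10.0000 4.0000 0.0000]
Step 4: x=[5.0000 5.0000 10.0000 13.0000] v=[0.0000 0.0000 0.0000 0.0000]
Step 5: x=[2.0000 10.0000 8.0000 13.0000] v=[-6.0000 10.0000 -4.0000 0.0000]
Max displacement = 4.0000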